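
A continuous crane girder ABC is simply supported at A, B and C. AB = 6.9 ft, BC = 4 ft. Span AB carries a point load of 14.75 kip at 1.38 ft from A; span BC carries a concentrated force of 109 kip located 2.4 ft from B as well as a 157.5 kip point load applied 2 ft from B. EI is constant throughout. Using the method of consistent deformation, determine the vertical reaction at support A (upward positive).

R_A = 0.7256 kip

Release continuity at B by inserting a hinge; the redundant is the internal moment M_B. The primary structure is two simply-supported spans AB and BC.
Discontinuity in slope at B on the released structure — sum the simple-span end rotations:
  span AB: point load 14.75 at a = 1.38: Pab(L + a)/(6LEI) = 22.47/EI
  span BC: point load 109 at a = 2.4: Pab(L + b)/(6LEI) = 97.66/EI
  span BC: point load 157.5 at a = 2: Pab(L + b)/(6LEI) = 157.5/EI
  relative rotation θ_0 = (22.47 + 255.2)/EI = 277.6/EI
A unit hogging moment at B produces rotation L₁/(3EI) + L₂/(3EI) = 3.633/EI.
Slope continuity at B: θ_0 = M_B·3.633/EI, so M_B = 277.6/3.633 = 76.41 kip·ft (hogging).
Span AB, ΣM about A with M_B applied at B: R_B^{AB}·6.9 = 20.36 + 76.41, so R_B^{AB} = 14.02 kip and R_A = 14.75 − 14.02 = 0.7256 kip.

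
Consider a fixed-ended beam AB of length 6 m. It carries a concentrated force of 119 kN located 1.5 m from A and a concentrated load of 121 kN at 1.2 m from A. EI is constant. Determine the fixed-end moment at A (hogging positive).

Release both end moments; the primary structure is a simply-supported span AB with redundants M_A and M_B.
Simple-span end rotations at A and B under the given loads:
  at A: point load 119 at a = 1.5: Pab(L + b)/(6LEI) = 234.3/EI
  at B: point load 119 at a = 1.5: Pab(L + a)/(6LEI) = 167.3/EI
  at A: point load 121 at a = 1.2: Pab(L + b)/(6LEI) = 209.1/EI
  at B: point load 121 at a = 1.2: Pab(L + a)/(6LEI) = 139.4/EI
  θ_A0 = 443.4/EI,  θ_B0 = 306.7/EI
Flexibility coefficients: a unit moment at one end gives L/(3EI) there and L/(6EI) at the far end, so f₁₁ = f₂₂ = 2/EI and f₁₂ = f₂₁ = 1/EI.
Compatibility — zero rotation at each built-in end:
  2 M_A + 1 M_B = 443.4
  1 M_A + 2 M_B = 306.7
Solving the pair gives M_A = 193.3 kN·m and M_B = 56.7 kN·m (hogging).

M_A = 193.3 kN·m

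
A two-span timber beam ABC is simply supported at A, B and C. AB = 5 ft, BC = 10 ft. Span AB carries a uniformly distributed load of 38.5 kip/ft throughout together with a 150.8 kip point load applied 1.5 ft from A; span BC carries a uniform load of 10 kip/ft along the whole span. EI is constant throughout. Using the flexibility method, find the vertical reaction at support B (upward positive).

Insert a hinge at B; M_B is the redundant, and each span becomes simply supported.
Rotations at B on the released spans (each span's end-slope, ×1/EI):
  span AB: UDL 38.5: wL³/(24EI) = 200.5/EI
  span AB: point load 150.8 at a = 1.5: Pab(L + a)/(6LEI) = 171.5/EI
  span BC: UDL 10: wL³/(24EI) = 416.7/EI
  relative rotation θ_0 = (372.1 + 416.7)/EI = 788.7/EI
A unit hogging moment at B produces rotation L₁/(3EI) + L₂/(3EI) = 5/EI.
Compatibility: M_B·(L₁+L₂)/(3EI) = θ_0, giving M_B = 157.7 kip·ft (hogging).
Span AB, ΣM about A with M_B applied at B: R_B^{AB}·5 = 707.5 + 157.7, so R_B^{AB} = 173 kip and R_A = 343.3 − 173 = 170.3 kip.
Span BC, ΣM about C: R_B^{BC}·10 = 500 + 157.7, so R_B^{BC} = 65.77 kip and R_C = 100 − 65.77 = 34.23 kip.
R_B = 173 + 65.77 = 238.8 kip.

R_B = 238.8 kip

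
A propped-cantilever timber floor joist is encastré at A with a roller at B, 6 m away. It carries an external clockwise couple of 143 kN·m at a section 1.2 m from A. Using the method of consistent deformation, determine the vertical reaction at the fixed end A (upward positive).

Remove the prop at B; the released (primary) structure is a cantilever built in at A.
Downward deflection at the released point B due to the loads:
  clockwise couple 143 at a = 1.2: M₀a(2L − a)/(2EI) = 926.6/EI
Flexibility coefficient — unit upward force at B: δ_{BB} = L³/(3EI) = 72/EI.
The prop prevents deflection at B: R_B = δ_0/δ_{BB} = 926.6/72 = 12.87 kN.
Vertical equilibrium: R_A = ΣP − R_B = 0 − 12.87 = -12.87 kN.

R_A = -12.87 kN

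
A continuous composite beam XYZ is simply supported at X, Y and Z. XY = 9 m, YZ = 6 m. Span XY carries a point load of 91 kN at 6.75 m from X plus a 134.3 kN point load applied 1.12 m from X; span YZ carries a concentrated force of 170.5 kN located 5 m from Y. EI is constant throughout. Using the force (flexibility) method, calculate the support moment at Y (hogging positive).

M_Y = 158.2 kN·m

Insert a hinge at Y; M_Y is the redundant, and each span becomes simply supported.
Discontinuity in slope at Y on the released structure — sum the simple-span end rotations:
  span XY: point load 91 at a = 6.75: Pab(L + a)/(6LEI) = 403.1/EI
  span XY: point load 134.3 at a = 1.12: Pab(L + a)/(6LEI) = 222.1/EI
  span YZ: point load 170.5 at a = 5: Pab(L + b)/(6LEI) = 165.8/EI
  relative rotation θ_0 = (625.2 + 165.8)/EI = 791/EI
A unit hogging moment at Y produces rotation L₁/(3EI) + L₂/(3EI) = 5/EI.
Slope continuity at Y: θ_0 = M_Y·5/EI, so M_Y = 791/5 = 158.2 kN·m (hogging).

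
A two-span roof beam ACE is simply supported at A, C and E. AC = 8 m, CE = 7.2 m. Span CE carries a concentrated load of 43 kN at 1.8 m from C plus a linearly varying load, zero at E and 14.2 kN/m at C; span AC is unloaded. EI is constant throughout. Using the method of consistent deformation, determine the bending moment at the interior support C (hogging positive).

Release continuity at C by inserting a hinge; the redundant is the internal moment M_C. The primary structure is two simply-supported spans AC and CE.
End slopes at the hinge C, treating each span as simply supported:
  span CE: point load 43 at a = 1.8: Pab(L + b)/(6LEI) = 121.9/EI
  span CE: triangular load, peak 14.2: w₀L³/(45EI) = 117.8/EI
  relative rotation θ_0 = (0 + 239.7)/EI = 239.7/EI
A unit hogging moment at C produces rotation L₁/(3EI) + L₂/(3EI) = 5.067/EI.
Slope continuity at C: θ_0 = M_C·5.067/EI, so M_C = 239.7/5.067 = 47.31 kN·m (hogging).

M_C = 47.31 kN·m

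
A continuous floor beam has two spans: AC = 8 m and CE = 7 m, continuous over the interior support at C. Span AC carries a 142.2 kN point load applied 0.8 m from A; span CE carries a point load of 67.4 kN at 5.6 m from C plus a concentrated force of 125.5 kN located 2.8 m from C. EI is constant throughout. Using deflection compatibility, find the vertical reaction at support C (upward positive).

R_C = 137.8 kN

Release continuity at C by inserting a hinge; the redundant is the internal moment M_C. The primary structure is two simply-supported spans AC and CE.
Rotations at C on the released spans (each span's end-slope, ×1/EI):
  span AC: point load 142.2 at a = 0.8: Pab(L + a)/(6LEI) = 150.2/EI
  span CE: point load 67.4 at a = 5.6: Pab(L + b)/(6LEI) = 105.7/EI
  span CE: point load 125.5 at a = 2.8: Pab(L + b)/(6LEI) = 393.6/EI
  relative rotation θ_0 = (150.2 + 499.3)/EI = 649.4/EI
A unit hogging moment at C produces rotation L₁/(3EI) + L₂/(3EI) = 5/EI.
Compatibility: M_C·(L₁+L₂)/(3EI) = θ_0, giving M_C = 129.9 kN·m (hogging).
Span AC, ΣM about A with M_C applied at C: R_C^{AC}·8 = 113.8 + 129.9, so R_C^{AC} = 30.46 kN and R_A = 142.2 − 30.46 = 111.7 kN.
Span CE, ΣM about E: R_C^{CE}·7 = 621.5 + 129.9, so R_C^{CE} = 107.3 kN and R_E = 192.9 − 107.3 = 85.57 kN.
R_C = 30.46 + 107.3 = 137.8 kN.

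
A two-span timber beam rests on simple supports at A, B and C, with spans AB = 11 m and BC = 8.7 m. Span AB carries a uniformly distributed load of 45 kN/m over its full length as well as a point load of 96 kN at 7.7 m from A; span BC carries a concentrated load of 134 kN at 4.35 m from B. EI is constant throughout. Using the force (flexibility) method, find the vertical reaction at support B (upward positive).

R_B = 501.5 kN

Take M_B as the redundant. Released structure: two simple spans AB and BC with a hinge at B.
Rotations at B on the released spans (each span's end-slope, ×1/EI):
  span AB: UDL 45: wL³/(24EI) = 2496/EI
  span AB: point load 96 at a = 7.7: Pab(L + a)/(6LEI) = 691.2/EI
  span BC: point load 134 at a = 4.35: Pab(L + b)/(6LEI) = 633.9/EI
  relative rotation θ_0 = (3187 + 633.9)/EI = 3821/EI
A unit hogging moment at B produces rotation L₁/(3EI) + L₂/(3EI) = 6.567/EI.
Compatibility: M_B·(L₁+L₂)/(3EI) = θ_0, giving M_B = 581.8 kN·m (hogging).
Span AB, ΣM about A with M_B applied at B: R_B^{AB}·11 = 3462 + 581.8, so R_B^{AB} = 367.6 kN and R_A = 591 − 367.6 = 223.4 kN.
Span BC, ΣM about C: R_B^{BC}·8.7 = 582.9 + 581.8, so R_B^{BC} = 133.9 kN and R_C = 134 − 133.9 = 0.123 kN.
R_B = 367.6 + 133.9 = 501.5 kN.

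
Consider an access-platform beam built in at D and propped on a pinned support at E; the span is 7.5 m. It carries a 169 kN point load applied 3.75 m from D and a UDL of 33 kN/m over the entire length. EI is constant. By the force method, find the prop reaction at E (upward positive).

R_E = 145.6 kN

Take the reaction at E as the redundant and release it; the primary structure is a cantilever fixed at D.
Primary-structure tip deflection at E by superposition:
  point load 169 at a = 3.75: Pa²(3L − a)/(6EI) = 7427/EI
  UDL 33: wL⁴/(8EI) = 13052/EI
  δ_0 = 20479/EI
Flexibility coefficient — unit upward force at E: δ_{EE} = L³/(3EI) = 140.6/EI.
The prop prevents deflection at E: R_E = δ_0/δ_{EE} = 20479/140.6 = 145.6 kN.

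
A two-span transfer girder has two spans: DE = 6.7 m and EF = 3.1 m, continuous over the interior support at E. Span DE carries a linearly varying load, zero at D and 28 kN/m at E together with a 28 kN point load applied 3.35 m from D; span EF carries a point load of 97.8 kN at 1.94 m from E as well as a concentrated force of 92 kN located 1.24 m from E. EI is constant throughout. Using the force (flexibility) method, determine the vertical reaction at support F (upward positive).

R_F = 61.2 kN

Take M_E as the redundant. Released structure: two simple spans DE and EF with a hinge at E.
End slopes at the hinge E, treating each span as simply supported:
  span DE: triangular load, peak 28: w₀L³/(45EI) = 187.1/EI
  span DE: point load 28 at a = 3.35: Pab(L + a)/(6LEI) = 78.56/EI
  span EF: point load 97.8 at a = 1.94: Pab(L + b)/(6LEI) = 50.41/EI
  span EF: point load 92 at a = 1.24: Pab(L + b)/(6LEI) = 56.58/EI
  relative rotation θ_0 = (265.7 + 107)/EI = 372.7/EI
A unit hogging moment at E produces rotation L₁/(3EI) + L₂/(3EI) = 3.267/EI.
Compatibility: M_E·(L₁+L₂)/(3EI) = θ_0, giving M_E = 114.1 kN·m (hogging).
Span EF, ΣM about F: R_E^{EF}·3.1 = 284.6 + 114.1, so R_E^{EF} = 128.6 kN and R_F = 189.8 − 128.6 = 61.2 kN.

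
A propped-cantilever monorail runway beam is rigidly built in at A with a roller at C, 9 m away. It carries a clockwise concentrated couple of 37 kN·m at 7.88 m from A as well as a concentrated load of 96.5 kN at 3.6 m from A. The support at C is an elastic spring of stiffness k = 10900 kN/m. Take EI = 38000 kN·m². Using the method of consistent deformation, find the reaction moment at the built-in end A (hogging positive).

Remove the prop at C; the released (primary) structure is a cantilever built in at A.
Free-end deflection of the primary structure under the applied loading (downward +):
  clockwise couple 37 at a = 7.88: M₀a(2L − a)/(2EI) = 1475/EI
  point load 96.5 at a = 3.6: Pa²(3L − a)/(6EI) = 4877/EI
  δ_0 = 6353/EI
Tip deflection under a unit load at C: L³/(3EI) = 243/EI.
With EI = 38000 kN·m²: δ_0 = 0.16718 m and δ_{CC} = 0.006395 m/kN.
Compatibility — the spring shortens by R_C/k under the reaction it provides: δ_0 − R_C·δ_{CC} = R_C/k. With 1/k = 0.000092 m/kN, R_C = δ_0 / (δ_{CC} + 1/k) = 0.16718 / (0.006395 + 0.000092) = 25.77 kN.
Moment equilibrium about A: M_A = Σ(load moments about A) − R_C·L = 384.4 − 25.77×9 = 152.4 kN·m.

M_A = 152.4 kN·m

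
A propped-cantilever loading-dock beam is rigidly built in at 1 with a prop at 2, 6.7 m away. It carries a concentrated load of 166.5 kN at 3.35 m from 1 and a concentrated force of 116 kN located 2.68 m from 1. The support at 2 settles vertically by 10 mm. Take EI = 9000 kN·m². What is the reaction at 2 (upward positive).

Choose R_2 as the redundant. The primary structure is the cantilever fixed at 1.
Primary-structure tip deflection at 2 by superposition:
  point load 166.5 at a = 3.35: Pa²(3L − a)/(6EI) = 5216/EI
  point load 116 at a = 2.68: Pa²(3L − a)/(6EI) = 2419/EI
  δ_0 = 7635/EI
Flexibility coefficient — unit upward force at 2: δ_{22} = L³/(3EI) = 100.3/EI.
With EI = 9000 kN·m²: δ_0 = 0.84837 m and δ_{22} = 0.011139 m/kN.
Compatibility — the beam at 2 must follow the support down by 0.01 m: δ_0 − R_2·δ_{22} = 0.01, so R_2 = (0.84837 − 0.01)/0.011139 = 75.26 kN.

R_2 = 75.26 kN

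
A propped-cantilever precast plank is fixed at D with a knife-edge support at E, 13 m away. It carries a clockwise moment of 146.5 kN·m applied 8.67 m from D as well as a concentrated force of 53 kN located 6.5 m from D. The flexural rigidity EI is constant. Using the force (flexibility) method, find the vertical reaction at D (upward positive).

R_D = 21.41 kN

Take the reaction at E as the redundant and release it; the primary structure is a cantilever fixed at D.
Deflection at E on the released cantilever, summing each load's contribution:
  clockwise couple 146.5 at a = 8.67: M₀a(2L − a)/(2EI) = 11006/EI
  point load 53 at a = 6.5: Pa²(3L − a)/(6EI) = 12129/EI
  δ_0 = 23135/EI
Flexibility coefficient — unit upward force at E: δ_{EE} = L³/(3EI) = 732.3/EI.
The prop prevents deflection at E: R_E = δ_0/δ_{EE} = 23135/732.3 = 31.59 kN.
Vertical equilibrium: R_D = ΣP − R_E = 53 − 31.59 = 21.41 kN.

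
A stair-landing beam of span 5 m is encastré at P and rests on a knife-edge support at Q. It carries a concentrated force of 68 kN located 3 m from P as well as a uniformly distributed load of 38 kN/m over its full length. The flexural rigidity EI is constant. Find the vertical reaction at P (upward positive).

R_P = 157.4 kN

Release the roller at Q. Primary structure: cantilever fixed at P.
Deflection at Q on the released cantilever, summing each load's contribution:
  point load 68 at a = 3: Pa²(3L − a)/(6EI) = 1224/EI
  UDL 38: wL⁴/(8EI) = 2969/EI
  δ_0 = 4193/EI
Flexibility coefficient — unit upward force at Q: δ_{QQ} = L³/(3EI) = 41.67/EI.
The prop prevents deflection at Q: R_Q = δ_0/δ_{QQ} = 4193/41.67 = 100.6 kN.
Vertical equilibrium: R_P = ΣP − R_Q = 258 − 100.6 = 157.4 kN.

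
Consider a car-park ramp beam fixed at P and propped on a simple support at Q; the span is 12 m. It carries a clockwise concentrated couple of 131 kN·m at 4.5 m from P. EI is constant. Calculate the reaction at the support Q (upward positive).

Take the reaction at Q as the redundant and release it; the primary structure is a cantilever fixed at P.
Downward deflection at the released point Q due to the loads:
  clockwise couple 131 at a = 4.5: M₀a(2L − a)/(2EI) = 5748/EI
Tip deflection under a unit load at Q: L³/(3EI) = 576/EI.
The prop prevents deflection at Q: R_Q = δ_0/δ_{QQ} = 5748/576 = 9.979 kN.

R_Q = 9.979 kN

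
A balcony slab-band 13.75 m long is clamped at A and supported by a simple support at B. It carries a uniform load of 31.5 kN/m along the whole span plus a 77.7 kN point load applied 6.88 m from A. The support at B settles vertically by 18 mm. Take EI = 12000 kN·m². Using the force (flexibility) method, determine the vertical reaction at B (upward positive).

R_B = 186.5 kN

Remove the prop at B; the released (primary) structure is a cantilever built in at A.
Primary-structure tip deflection at B by superposition:
  UDL 31.5: wL⁴/(8EI) = 140744/EI
  point load 77.7 at a = 6.88: Pa²(3L − a)/(6EI) = 21068/EI
  δ_0 = 161813/EI
Tip deflection under a unit load at B: L³/(3EI) = 866.5/EI.
With EI = 12000 kN·m²: δ_0 = 13.484 m and δ_{BB} = 0.072211 m/kN.
Compatibility — the beam at B must follow the support down by 0.018 m: δ_0 − R_B·δ_{BB} = 0.018, so R_B = (13.484 − 0.018)/0.072211 = 186.5 kN.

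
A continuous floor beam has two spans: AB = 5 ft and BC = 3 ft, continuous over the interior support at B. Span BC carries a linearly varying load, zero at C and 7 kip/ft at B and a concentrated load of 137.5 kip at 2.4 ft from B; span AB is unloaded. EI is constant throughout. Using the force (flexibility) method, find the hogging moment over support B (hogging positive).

Take M_B as the redundant. Released structure: two simple spans AB and BC with a hinge at B.
End slopes at the hinge B, treating each span as simply supported:
  span BC: triangular load, peak 7: w₀L³/(45EI) = 4.2/EI
  span BC: point load 137.5 at a = 2.4: Pab(L + b)/(6LEI) = 39.6/EI
  relative rotation θ_0 = (0 + 43.8)/EI = 43.8/EI
A unit hogging moment at B produces rotation L₁/(3EI) + L₂/(3EI) = 2.667/EI.
Slope continuity at B: θ_0 = M_B·2.667/EI, so M_B = 43.8/2.667 = 16.43 kip·ft (hogging).

M_B = 16.43 kip·ft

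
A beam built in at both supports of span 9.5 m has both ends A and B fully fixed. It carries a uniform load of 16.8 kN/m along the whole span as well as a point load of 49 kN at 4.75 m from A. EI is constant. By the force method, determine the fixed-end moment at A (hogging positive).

M_A = 184.5 kN·m

Release both end moments; the primary structure is a simply-supported span AB with redundants M_A and M_B.
On the primary (simply-supported) span, the end slopes from the loading are:
  at A: UDL 16.8: wL³/(24EI) = 600.2/EI
  at B: UDL 16.8: wL³/(24EI) = 600.2/EI
  at A: point load 49 at a = 4.75: Pab(L + b)/(6LEI) = 276.4/EI
  at B: point load 49 at a = 4.75: Pab(L + a)/(6LEI) = 276.4/EI
  θ_A0 = 876.6/EI,  θ_B0 = 876.6/EI
Flexibility coefficients: a unit moment at one end gives L/(3EI) there and L/(6EI) at the far end, so f₁₁ = f₂₂ = 3.167/EI and f₁₂ = f₂₁ = 1.583/EI.
Compatibility — zero rotation at each built-in end:
  3.167 M_A + 1.583 M_B = 876.6
  1.583 M_A + 3.167 M_B = 876.6
Solving the pair gives M_A = 184.5 kN·m and M_B = 184.5 kN·m (hogging).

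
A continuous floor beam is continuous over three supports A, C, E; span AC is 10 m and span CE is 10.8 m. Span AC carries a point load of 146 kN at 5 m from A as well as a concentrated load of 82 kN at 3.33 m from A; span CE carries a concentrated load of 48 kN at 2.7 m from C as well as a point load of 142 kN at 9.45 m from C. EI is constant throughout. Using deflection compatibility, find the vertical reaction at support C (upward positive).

R_C = 208.6 kN

Release continuity at C by inserting a hinge; the redundant is the internal moment M_C. The primary structure is two simply-supported spans AC and CE.
Rotations at C on the released spans (each span's end-slope, ×1/EI):
  span AC: point load 146 at a = 5: Pab(L + a)/(6LEI) = 912.5/EI
  span AC: point load 82 at a = 3.33: Pab(L + a)/(6LEI) = 404.6/EI
  span CE: point load 48 at a = 2.7: Pab(L + b)/(6LEI) = 306.2/EI
  span CE: point load 142 at a = 9.45: Pab(L + b)/(6LEI) = 339.7/EI
  relative rotation θ_0 = (1317 + 645.8)/EI = 1963/EI
A unit hogging moment at C produces rotation L₁/(3EI) + L₂/(3EI) = 6.933/EI.
Compatibility: M_C·(L₁+L₂)/(3EI) = θ_0, giving M_C = 283.1 kN·m (hogging).
Span AC, ΣM about A with M_C applied at C: R_C^{AC}·10 = 1003 + 283.1, so R_C^{AC} = 128.6 kN and R_A = 228 − 128.6 = 99.38 kN.
Span CE, ΣM about E: R_C^{CE}·10.8 = 580.5 + 283.1, so R_C^{CE} = 79.97 kN and R_E = 190 − 79.97 = 110 kN.
R_C = 128.6 + 79.97 = 208.6 kN.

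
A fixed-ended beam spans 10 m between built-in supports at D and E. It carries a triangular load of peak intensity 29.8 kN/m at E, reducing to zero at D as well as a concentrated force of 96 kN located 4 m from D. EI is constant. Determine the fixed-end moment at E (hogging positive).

Release both end moments; the primary structure is a simply-supported span DE with redundants M_D and M_E.
End rotations of the released simple span under the applied load (×1/EI):
  at D: triangular load, peak 29.8: 7w₀L³/(360EI) = 579.4/EI
  at E: triangular load, peak 29.8: w₀L³/(45EI) = 662.2/EI
  at D: point load 96 at a = 4: Pab(L + b)/(6LEI) = 614.4/EI
  at E: point load 96 at a = 4: Pab(L + a)/(6LEI) = 537.6/EI
  θ_D0 = 1194/EI,  θ_E0 = 1200/EI
Flexibility coefficients: a unit moment at one end gives L/(3EI) there and L/(6EI) at the far end, so f₁₁ = f₂₂ = 3.333/EI and f₁₂ = f₂₁ = 1.667/EI.
Compatibility — zero rotation at each built-in end:
  3.333 M_D + 1.667 M_E = 1194
  1.667 M_D + 3.333 M_E = 1200
Solving the pair gives M_D = 237.6 kN·m and M_E = 241.2 kN·m (hogging).

M_E = 241.2 kN·m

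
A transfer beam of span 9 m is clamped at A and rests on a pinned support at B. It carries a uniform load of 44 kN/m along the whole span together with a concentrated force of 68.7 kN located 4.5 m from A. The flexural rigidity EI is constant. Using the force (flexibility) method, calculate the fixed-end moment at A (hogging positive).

M_A = 561.4 kN·m

Take the reaction at B as the redundant and release it; the primary structure is a cantilever fixed at A.
Free-end deflection of the primary structure under the applied loading (downward +):
  UDL 44: wL⁴/(8EI) = 36086/EI
  point load 68.7 at a = 4.5: Pa²(3L − a)/(6EI) = 5217/EI
  δ_0 = 41302/EI
Flexibility coefficient — unit upward force at B: δ_{BB} = L³/(3EI) = 243/EI.
The prop prevents deflection at B: R_B = δ_0/δ_{BB} = 41302/243 = 170 kN.
Moment equilibrium about A: M_A = Σ(load moments about A) − R_B·L = 2091 − 170×9 = 561.4 kN·m.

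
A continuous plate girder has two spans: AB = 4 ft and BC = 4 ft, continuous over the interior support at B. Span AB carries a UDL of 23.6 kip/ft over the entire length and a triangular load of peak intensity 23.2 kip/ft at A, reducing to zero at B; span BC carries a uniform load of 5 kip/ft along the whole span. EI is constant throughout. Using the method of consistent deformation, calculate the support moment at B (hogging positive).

M_B = 39.43 kip·ft

Take M_B as the redundant. Released structure: two simple spans AB and BC with a hinge at B.
Discontinuity in slope at B on the released structure — sum the simple-span end rotations:
  span AB: UDL 23.6: wL³/(24EI) = 62.93/EI
  span AB: triangular load, peak 23.2: 7w₀L³/(360EI) = 28.87/EI
  span BC: UDL 5: wL³/(24EI) = 13.33/EI
  relative rotation θ_0 = (91.8 + 13.33)/EI = 105.1/EI
A unit hogging moment at B produces rotation L₁/(3EI) + L₂/(3EI) = 2.667/EI.
Slope continuity at B: θ_0 = M_B·2.667/EI, so M_B = 105.1/2.667 = 39.43 kip·ft (hogging).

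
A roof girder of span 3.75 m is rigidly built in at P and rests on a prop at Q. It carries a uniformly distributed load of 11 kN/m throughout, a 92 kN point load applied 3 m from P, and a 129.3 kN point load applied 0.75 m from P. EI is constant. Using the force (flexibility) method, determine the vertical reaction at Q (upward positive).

Choose R_Q as the redundant. The primary structure is the cantilever fixed at P.
Free-end deflection of the primary structure under the applied loading (downward +):
  UDL 11: wL⁴/(8EI) = 271.9/EI
  point load 92 at a = 3: Pa²(3L − a)/(6EI) = 1138/EI
  point load 129.3 at a = 0.75: Pa²(3L − a)/(6EI) = 127.3/EI
  δ_0 = 1538/EI
Tip deflection under a unit load at Q: L³/(3EI) = 17.58/EI.
Compatibility at Q: δ_0 − R_Q·δ_{QQ} = 0, so R_Q = 1538/17.58 = 87.48 kN.

R_Q = 87.48 kN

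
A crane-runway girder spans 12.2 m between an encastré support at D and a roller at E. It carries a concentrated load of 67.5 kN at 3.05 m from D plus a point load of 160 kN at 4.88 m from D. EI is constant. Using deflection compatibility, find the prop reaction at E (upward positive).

Remove the prop at E; the released (primary) structure is a cantilever built in at D.
Deflection at E on the released cantilever, summing each load's contribution:
  point load 67.5 at a = 3.05: Pa²(3L − a)/(6EI) = 3511/EI
  point load 160 at a = 4.88: Pa²(3L − a)/(6EI) = 20144/EI
  δ_0 = 23655/EI
Flexibility coefficient — unit upward force at E: δ_{EE} = L³/(3EI) = 605.3/EI.
Compatibility at E: δ_0 − R_E·δ_{EE} = 0, so R_E = 23655/605.3 = 39.08 kN.

R_E = 39.08 kN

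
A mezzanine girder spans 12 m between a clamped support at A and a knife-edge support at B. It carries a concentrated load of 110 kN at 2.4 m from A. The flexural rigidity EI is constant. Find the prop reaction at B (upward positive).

R_B = 6.16 kN

Take the reaction at B as the redundant and release it; the primary structure is a cantilever fixed at A.
Deflection at B on the released cantilever, summing each load's contribution:
  point load 110 at a = 2.4: Pa²(3L − a)/(6EI) = 3548/EI
Flexibility coefficient — unit upward force at B: δ_{BB} = L³/(3EI) = 576/EI.
The prop prevents deflection at B: R_B = δ_0/δ_{BB} = 3548/576 = 6.16 kN.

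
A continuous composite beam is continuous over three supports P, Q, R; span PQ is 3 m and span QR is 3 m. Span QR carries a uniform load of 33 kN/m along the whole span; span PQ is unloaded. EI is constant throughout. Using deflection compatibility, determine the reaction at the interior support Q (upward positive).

Release continuity at Q by inserting a hinge; the redundant is the internal moment M_Q. The primary structure is two simply-supported spans PQ and QR.
Rotations at Q on the released spans (each span's end-slope, ×1/EI):
  span QR: UDL 33: wL³/(24EI) = 37.12/EI
  relative rotation θ_0 = (0 + 37.12)/EI = 37.12/EI
A unit hogging moment at Q produces rotation L₁/(3EI) + L₂/(3EI) = 2/EI.
Slope continuity at Q: θ_0 = M_Q·2/EI, so M_Q = 37.12/2 = 18.56 kN·m (hogging).
Span PQ, ΣM about P with M_Q applied at Q: R_Q^{PQ}·3 = 0 + 18.56, so R_Q^{PQ} = 6.188 kN and R_P = 0 − 6.188 = -6.188 kN.
Span QR, ΣM about R: R_Q^{QR}·3 = 148.5 + 18.56, so R_Q^{QR} = 55.69 kN and R_R = 99 − 55.69 = 43.31 kN.
R_Q = 6.188 + 55.69 = 61.88 kN.

R_Q = 61.88 kN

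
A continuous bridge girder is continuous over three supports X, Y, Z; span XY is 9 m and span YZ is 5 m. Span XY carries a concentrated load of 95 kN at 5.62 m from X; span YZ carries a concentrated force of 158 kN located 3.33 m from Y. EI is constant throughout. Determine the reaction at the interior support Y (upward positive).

R_Y = 157.7 kN

Take M_Y as the redundant. Released structure: two simple spans XY and YZ with a hinge at Y.
Discontinuity in slope at Y on the released structure — sum the simple-span end rotations:
  span XY: point load 95 at a = 5.62: Pab(L + a)/(6LEI) = 488.6/EI
  span YZ: point load 158 at a = 3.33: Pab(L + b)/(6LEI) = 195.4/EI
  relative rotation θ_0 = (488.6 + 195.4)/EI = 683.9/EI
A unit hogging moment at Y produces rotation L₁/(3EI) + L₂/(3EI) = 4.667/EI.
Slope continuity at Y: θ_0 = M_Y·4.667/EI, so M_Y = 683.9/4.667 = 146.6 kN·m (hogging).
Span XY, ΣM about X with M_Y applied at Y: R_Y^{XY}·9 = 533.9 + 146.6, so R_Y^{XY} = 75.61 kN and R_X = 95 − 75.61 = 19.39 kN.
Span YZ, ΣM about Z: R_Y^{YZ}·5 = 263.9 + 146.6, so R_Y^{YZ} = 82.08 kN and R_Z = 158 − 82.08 = 75.92 kN.
R_Y = 75.61 + 82.08 = 157.7 kN.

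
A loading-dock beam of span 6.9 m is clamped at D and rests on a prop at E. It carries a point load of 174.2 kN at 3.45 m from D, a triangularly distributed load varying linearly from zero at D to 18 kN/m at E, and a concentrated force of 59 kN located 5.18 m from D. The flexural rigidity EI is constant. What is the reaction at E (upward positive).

R_E = 126 kN

Remove the prop at E; the released (primary) structure is a cantilever built in at D.
Deflection at E on the released cantilever, summing each load's contribution:
  point load 174.2 at a = 3.45: Pa²(3L − a)/(6EI) = 5961/EI
  triangular load, peak 18 at the free end: 11w₀L⁴/(120EI) = 3740/EI
  point load 59 at a = 5.18: Pa²(3L − a)/(6EI) = 4095/EI
  δ_0 = 13796/EI
Flexibility coefficient — unit upward force at E: δ_{EE} = L³/(3EI) = 109.5/EI.
The prop prevents deflection at E: R_E = δ_0/δ_{EE} = 13796/109.5 = 126 kN.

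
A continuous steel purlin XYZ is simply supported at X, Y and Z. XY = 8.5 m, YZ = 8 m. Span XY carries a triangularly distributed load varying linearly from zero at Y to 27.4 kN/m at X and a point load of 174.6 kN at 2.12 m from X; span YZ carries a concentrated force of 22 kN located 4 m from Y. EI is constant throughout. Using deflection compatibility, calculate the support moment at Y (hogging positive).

Take M_Y as the redundant. Released structure: two simple spans XY and YZ with a hinge at Y.
End slopes at the hinge Y, treating each span as simply supported:
  span XY: triangular load, peak 27.4: 7w₀L³/(360EI) = 327.2/EI
  span XY: point load 174.6 at a = 2.12: Pab(L + a)/(6LEI) = 491.8/EI
  span YZ: point load 22 at a = 4: Pab(L + b)/(6LEI) = 88/EI
  relative rotation θ_0 = (819 + 88)/EI = 907/EI
A unit hogging moment at Y produces rotation L₁/(3EI) + L₂/(3EI) = 5.5/EI.
Slope continuity at Y: θ_0 = M_Y·5.5/EI, so M_Y = 907/5.5 = 164.9 kN·m (hogging).

M_Y = 164.9 kN·m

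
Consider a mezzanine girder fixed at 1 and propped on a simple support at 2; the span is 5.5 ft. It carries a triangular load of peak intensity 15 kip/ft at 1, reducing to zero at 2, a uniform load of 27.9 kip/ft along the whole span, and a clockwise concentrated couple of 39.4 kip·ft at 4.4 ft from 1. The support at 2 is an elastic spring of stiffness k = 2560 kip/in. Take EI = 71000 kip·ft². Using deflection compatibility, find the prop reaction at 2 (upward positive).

Release the roller at 2. Primary structure: cantilever fixed at 1.
Deflection at 2 on the released cantilever, summing each load's contribution:
  triangular load, peak 15 at the fixed end: w₀L⁴/(30EI) = 457.5/EI
  UDL 27.9: wL⁴/(8EI) = 3191/EI
  clockwise couple 39.4 at a = 4.4: M₀a(2L − a)/(2EI) = 572.1/EI
  δ_0 = 4221/EI
Flexibility coefficient — unit upward force at 2: δ_{22} = L³/(3EI) = 55.46/EI.
With EI = 71000 kip·ft²: δ_0 = 0.059449 ft and δ_{22} = 0.000781 ft/kip.
Compatibility — the spring shortens by R_2/k under the reaction it provides: δ_0 − R_2·δ_{22} = R_2/k. With 1/k = 1/(2560×12) ft/kip = 0.000033 ft/kip, R_2 = δ_0 / (δ_{22} + 1/k) = 0.059449 / (0.000781 + 0.000033) = 73.06 kip.

R_2 = 73.06 kip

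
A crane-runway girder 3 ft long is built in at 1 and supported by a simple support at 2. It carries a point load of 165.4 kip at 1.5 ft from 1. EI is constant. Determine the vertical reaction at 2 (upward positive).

R_2 = 51.69 kip

Remove the prop at 2; the released (primary) structure is a cantilever built in at 1.
Downward deflection at the released point 2 due to the loads:
  point load 165.4 at a = 1.5: Pa²(3L − a)/(6EI) = 465.2/EI
Flexibility coefficient — unit upward force at 2: δ_{22} = L³/(3EI) = 9/EI.
Compatibility at 2: δ_0 − R_2·δ_{22} = 0, so R_2 = 465.2/9 = 51.69 kip.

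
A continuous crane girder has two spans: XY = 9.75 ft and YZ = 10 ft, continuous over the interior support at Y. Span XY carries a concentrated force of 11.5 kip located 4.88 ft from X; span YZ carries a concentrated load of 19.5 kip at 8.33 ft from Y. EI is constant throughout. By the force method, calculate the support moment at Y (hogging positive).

Insert a hinge at Y; M_Y is the redundant, and each span becomes simply supported.
Discontinuity in slope at Y on the released structure — sum the simple-span end rotations:
  span XY: point load 11.5 at a = 4.88: Pab(L + a)/(6LEI) = 68.35/EI
  span YZ: point load 19.5 at a = 8.33: Pab(L + b)/(6LEI) = 52.76/EI
  relative rotation θ_0 = (68.35 + 52.76)/EI = 121.1/EI
A unit hogging moment at Y produces rotation L₁/(3EI) + L₂/(3EI) = 6.583/EI.
Slope continuity at Y: θ_0 = M_Y·6.583/EI, so M_Y = 121.1/6.583 = 18.4 kip·ft (hogging).

M_Y = 18.4 kip·ft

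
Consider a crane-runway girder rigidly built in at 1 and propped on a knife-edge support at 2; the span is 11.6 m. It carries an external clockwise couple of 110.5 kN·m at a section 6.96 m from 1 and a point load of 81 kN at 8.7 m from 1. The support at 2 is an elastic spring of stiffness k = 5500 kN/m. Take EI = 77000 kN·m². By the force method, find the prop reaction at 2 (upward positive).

Take the reaction at 2 as the redundant and release it; the primary structure is a cantilever fixed at 1.
Primary-structure tip deflection at 2 by superposition:
  clockwise couple 110.5 at a = 6.96: M₀a(2L − a)/(2EI) = 6245/EI
  point load 81 at a = 8.7: Pa²(3L − a)/(6EI) = 26669/EI
  δ_0 = 32914/EI
Tip deflection under a unit load at 2: L³/(3EI) = 520.3/EI.
With EI = 77000 kN·m²: δ_0 = 0.42746 m and δ_{22} = 0.006757 m/kN.
Compatibility — the spring shortens by R_2/k under the reaction it provides: δ_0 − R_2·δ_{22} = R_2/k. With 1/k = 0.000182 m/kN, R_2 = δ_0 / (δ_{22} + 1/k) = 0.42746 / (0.006757 + 0.000182) = 61.6 kN.

R_2 = 61.6 kN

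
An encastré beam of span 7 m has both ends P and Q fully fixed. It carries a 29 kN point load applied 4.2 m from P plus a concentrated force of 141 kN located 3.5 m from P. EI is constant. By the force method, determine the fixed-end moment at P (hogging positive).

M_P = 142.9 kN·m

Release both end moments; the primary structure is a simply-supported span PQ with redundants M_P and M_Q.
Simple-span end rotations at P and Q under the given loads:
  at P: point load 29 at a = 4.2: Pab(L + b)/(6LEI) = 79.58/EI
  at Q: point load 29 at a = 4.2: Pab(L + a)/(6LEI) = 90.94/EI
  at P: point load 141 at a = 3.5: Pab(L + b)/(6LEI) = 431.8/EI
  at Q: point load 141 at a = 3.5: Pab(L + a)/(6LEI) = 431.8/EI
  θ_P0 = 511.4/EI,  θ_Q0 = 522.8/EI
Flexibility coefficients: a unit moment at one end gives L/(3EI) there and L/(6EI) at the far end, so f₁₁ = f₂₂ = 2.333/EI and f₁₂ = f₂₁ = 1.167/EI.
Compatibility — zero rotation at each built-in end:
  2.333 M_P + 1.167 M_Q = 511.4
  1.167 M_P + 2.333 M_Q = 522.8
Solving the pair gives M_P = 142.9 kN·m and M_Q = 152.6 kN·m (hogging).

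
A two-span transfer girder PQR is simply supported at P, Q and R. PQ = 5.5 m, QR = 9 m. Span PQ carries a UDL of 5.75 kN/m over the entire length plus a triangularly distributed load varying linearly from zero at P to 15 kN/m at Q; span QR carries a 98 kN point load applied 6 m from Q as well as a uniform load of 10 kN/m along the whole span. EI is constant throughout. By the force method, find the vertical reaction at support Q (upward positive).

Take M_Q as the redundant. Released structure: two simple spans PQ and QR with a hinge at Q.
Discontinuity in slope at Q on the released structure — sum the simple-span end rotations:
  span PQ: UDL 5.75: wL³/(24EI) = 39.86/EI
  span PQ: triangular load, peak 15: w₀L³/(45EI) = 55.46/EI
  span QR: point load 98 at a = 6: Pab(L + b)/(6LEI) = 392/EI
  span QR: UDL 10: wL³/(24EI) = 303.8/EI
  relative rotation θ_0 = (95.32 + 695.8)/EI = 791.1/EI
A unit hogging moment at Q produces rotation L₁/(3EI) + L₂/(3EI) = 4.833/EI.
Slope continuity at Q: θ_0 = M_Q·4.833/EI, so M_Q = 791.1/4.833 = 163.7 kN·m (hogging).
Span PQ, ΣM about P with M_Q applied at Q: R_Q^{PQ}·5.5 = 238.2 + 163.7, so R_Q^{PQ} = 73.07 kN and R_P = 72.88 − 73.07 = -0.1956 kN.
Span QR, ΣM about R: R_Q^{QR}·9 = 699 + 163.7, so R_Q^{QR} = 95.85 kN and R_R = 188 − 95.85 = 92.15 kN.
R_Q = 73.07 + 95.85 = 168.9 kN.

R_Q = 168.9 kN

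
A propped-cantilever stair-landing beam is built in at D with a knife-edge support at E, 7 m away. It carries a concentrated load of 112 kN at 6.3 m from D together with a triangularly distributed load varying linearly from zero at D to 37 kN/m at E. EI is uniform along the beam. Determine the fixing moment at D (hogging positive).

Take the reaction at E as the redundant and release it; the primary structure is a cantilever fixed at D.
Free-end deflection of the primary structure under the applied loading (downward +):
  point load 112 at a = 6.3: Pa²(3L − a)/(6EI) = 10891/EI
  triangular load, peak 37 at the free end: 11w₀L⁴/(120EI) = 8143/EI
  δ_0 = 19034/EI
Flexibility coefficient — unit upward force at E: δ_{EE} = L³/(3EI) = 114.3/EI.
Compatibility at E: δ_0 − R_E·δ_{EE} = 0, so R_E = 19034/114.3 = 166.5 kN.
Moment equilibrium about D: M_D = Σ(load moments about D) − R_E·L = 1310 − 166.5×7 = 144.6 kN·m.

M_D = 144.6 kN·m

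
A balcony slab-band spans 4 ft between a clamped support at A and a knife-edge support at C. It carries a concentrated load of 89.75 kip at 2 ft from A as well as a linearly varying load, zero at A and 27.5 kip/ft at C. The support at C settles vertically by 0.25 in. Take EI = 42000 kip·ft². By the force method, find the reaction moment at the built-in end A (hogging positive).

Remove the prop at C; the released (primary) structure is a cantilever built in at A.
Primary-structure tip deflection at C by superposition:
  point load 89.75 at a = 2: Pa²(3L − a)/(6EI) = 598.3/EI
  triangular load, peak 27.5 at the free end: 11w₀L⁴/(120EI) = 645.3/EI
  δ_0 = 1244/EI
Tip deflection under a unit load at C: L³/(3EI) = 21.33/EI.
With EI = 42000 kip·ft²: δ_0 = 0.029611 ft and δ_{CC} = 0.000508 ft/kip.
Compatibility — the beam at C must follow the support down by 0.02083 ft: δ_0 − R_C·δ_{CC} = 0.02083, so R_C = (0.029611 − 0.02083)/0.000508 = 17.28 kip.
Moment equilibrium about A: M_A = Σ(load moments about A) − R_C·L = 326.2 − 17.28×4 = 257 kip·ft.

M_A = 257 kip·ft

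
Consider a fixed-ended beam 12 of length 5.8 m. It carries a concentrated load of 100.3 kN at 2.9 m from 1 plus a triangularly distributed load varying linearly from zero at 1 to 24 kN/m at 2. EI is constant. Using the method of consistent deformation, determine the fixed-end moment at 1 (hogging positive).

Release both end moments; the primary structure is a simply-supported span 12 with redundants M_1 and M_2.
Simple-span end rotations at 1 and 2 under the given loads:
  at 1: point load 100.3 at a = 2.9: Pab(L + b)/(6LEI) = 210.9/EI
  at 2: point load 100.3 at a = 2.9: Pab(L + a)/(6LEI) = 210.9/EI
  at 1: triangular load, peak 24: 7w₀L³/(360EI) = 91.05/EI
  at 2: triangular load, peak 24: w₀L³/(45EI) = 104.1/EI
  θ_10 = 301.9/EI,  θ_20 = 314.9/EI
Flexibility coefficients: a unit moment at one end gives L/(3EI) there and L/(6EI) at the far end, so f₁₁ = f₂₂ = 1.933/EI and f₁₂ = f₂₁ = 0.9667/EI.
Compatibility — zero rotation at each built-in end:
  1.933 M_1 + 0.9667 M_2 = 301.9
  0.9667 M_1 + 1.933 M_2 = 314.9
Solving the pair gives M_1 = 99.63 kN·m and M_2 = 113.1 kN·m (hogging).

M_1 = 99.63 kN·m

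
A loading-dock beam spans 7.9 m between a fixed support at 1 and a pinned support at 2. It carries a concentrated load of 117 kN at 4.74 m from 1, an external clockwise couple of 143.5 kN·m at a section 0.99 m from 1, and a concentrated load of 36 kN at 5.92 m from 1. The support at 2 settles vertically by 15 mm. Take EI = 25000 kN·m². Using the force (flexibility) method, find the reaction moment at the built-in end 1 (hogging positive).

M_1 = 299.6 kN·m

Choose R_2 as the redundant. The primary structure is the cantilever fixed at 1.
Free-end deflection of the primary structure under the applied loading (downward +):
  point load 117 at a = 4.74: Pa²(3L − a)/(6EI) = 8307/EI
  clockwise couple 143.5 at a = 0.99: M₀a(2L − a)/(2EI) = 1052/EI
  point load 36 at a = 5.92: Pa²(3L − a)/(6EI) = 3739/EI
  δ_0 = 13097/EI
Flexibility coefficient — unit upward force at 2: δ_{22} = L³/(3EI) = 164.3/EI.
With EI = 25000 kN·m²: δ_0 = 0.5239 m and δ_{22} = 0.006574 m/kN.
Compatibility — the beam at 2 must follow the support down by 0.015 m: δ_0 − R_2·δ_{22} = 0.015, so R_2 = (0.5239 − 0.015)/0.006574 = 77.41 kN.
Moment equilibrium about 1: M_1 = Σ(load moments about 1) − R_2·L = 911.2 − 77.41×7.9 = 299.6 kN·m.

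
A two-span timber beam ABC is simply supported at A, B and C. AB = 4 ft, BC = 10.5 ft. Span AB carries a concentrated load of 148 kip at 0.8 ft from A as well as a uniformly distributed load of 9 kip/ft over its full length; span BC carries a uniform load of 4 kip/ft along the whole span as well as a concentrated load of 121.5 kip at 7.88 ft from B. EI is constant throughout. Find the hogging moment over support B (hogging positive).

Release continuity at B by inserting a hinge; the redundant is the internal moment M_B. The primary structure is two simply-supported spans AB and BC.
End slopes at the hinge B, treating each span as simply supported:
  span AB: point load 148 at a = 0.8: Pab(L + a)/(6LEI) = 75.78/EI
  span AB: UDL 9: wL³/(24EI) = 24/EI
  span BC: UDL 4: wL³/(24EI) = 192.9/EI
  span BC: point load 121.5 at a = 7.88: Pab(L + b)/(6LEI) = 522.4/EI
  relative rotation θ_0 = (99.78 + 715.3)/EI = 815.1/EI
A unit hogging moment at B produces rotation L₁/(3EI) + L₂/(3EI) = 4.833/EI.
Slope continuity at B: θ_0 = M_B·4.833/EI, so M_B = 815.1/4.833 = 168.6 kip·ft (hogging).

M_B = 168.6 kip·ft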